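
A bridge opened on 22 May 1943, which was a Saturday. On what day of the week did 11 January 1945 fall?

May 1943: 31 − 22 = 9 days remain.
Then 19 full months totalling 580 days.
January 1–11, 1945: 11 days.
Total: 9 + 580 + 11 = 600 days.
600 mod 7 = 5, so 5 days after Saturday is Thursday.

Thursday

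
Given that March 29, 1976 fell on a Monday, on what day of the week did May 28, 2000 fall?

Day-of-year of March 29, 1976: 89.
Day-of-year of May 28, 2000: 149.
1976 has 366 days, so 366 − 89 = 277 days remain in 1976.
Full years 1977–1999: 18 common + 5 leap = 18×365 + 5×366 = 8400 days.
Total: 277 + 8400 + 149 = 8826 days.
8826 mod 7 = 6, so 6 days after Monday is Sunday.

Sunday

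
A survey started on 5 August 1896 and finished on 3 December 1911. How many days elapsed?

5597

From August 5, 1896 to August 5, 1911: 15 years, of which 2 contain a Feb 29 — 13×365 + 2×366 = 5477 days.
(1900 is not a leap year (divisible by 100 but not 400).)
August 1911: 31 − 5 = 26 days remain.
Then September (30), October (31), November (30): 30 + 31 + 30 = 91 days.
December 1–3, 1911: 3 days.
Residual: 120 days.
Total: 5597 days.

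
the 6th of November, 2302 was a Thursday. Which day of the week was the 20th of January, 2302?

Count forward from the earlier date (January 20, 2302) to the later (November 6, 2302):
January 2302: 31 − 20 = 11 days remain.
Then 9 full months totalling 273 days.
November 1–6, 2302: 6 days.
Total: 11 + 273 + 6 = 290 days.
290 mod 7 = 3, so 3 days before Thursday is Monday.

Monday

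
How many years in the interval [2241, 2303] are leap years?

14

Years divisible by 4: 2244, 2248, …, 2300 — 15 in all.
Of these, 2300 is divisible by 100 but not 400, so not leap.
Leap years: 15 − 1 = 14.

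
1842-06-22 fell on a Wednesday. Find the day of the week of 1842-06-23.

Within June 1842: 23 − 22 = 1 day.
1 mod 7 = 1, so 1 day after Wednesday is Thursday.

Thursday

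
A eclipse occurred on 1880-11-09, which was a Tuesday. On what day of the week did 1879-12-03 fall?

Count forward from the earlier date (December 3, 1879) to the later (November 9, 1880):
December 1879: 31 − 3 = 28 days remain.
Then 10 full months totalling 305 days.
November 1–9, 1880: 9 days.
Residual: 342 days.
Total: 342 days.
342 mod 7 = 6, so 6 days before Tuesday is Wednesday.

Wednesday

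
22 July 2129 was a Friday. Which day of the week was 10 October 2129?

July 2129: 31 − 22 = 9 days remain.
Then August (31), September (30): 31 + 30 = 61 days.
October 1–10, 2129: 10 days.
Total: 9 + 61 + 10 = 80 days.
80 mod 7 = 3, so 3 days after Friday is Monday.

Monday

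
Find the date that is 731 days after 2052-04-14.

2054-04-15

Count 731 days after April 14, 2052:
April 14, 2052 → April 14, 2053: 365 days.
April 14, 2053 → April 14, 2054: 365 days.
Within April 2054: 15 − 14 = 1 day.
Total: 731 days.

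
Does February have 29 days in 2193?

No

2193 is not a leap year.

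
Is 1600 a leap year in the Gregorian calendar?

Yes

1600 is a leap year (divisible by 400).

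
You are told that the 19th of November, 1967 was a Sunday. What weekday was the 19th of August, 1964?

Wednesday

Count forward from the earlier date (August 19, 1964) to the later (November 19, 1967):
August 19, 1964 → August 19, 1965: 365 days.
August 19, 1965 → August 19, 1966: 365 days.
August 19, 1966 → August 19, 1967: 365 days.
August 1967: 31 − 19 = 12 days remain.
Then September (30), October (31): 30 + 31 = 61 days.
November 1–19, 1967: 19 days.
Residual: 92 days.
Total: 1187 days.
1187 mod 7 = 4, so 4 days before Sunday is Wednesday.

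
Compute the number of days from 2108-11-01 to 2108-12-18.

November 2108: 30 − 1 = 29 days remain.
December 1–18, 2108: 18 days.
Total: 29 + 18 = 47 days.

47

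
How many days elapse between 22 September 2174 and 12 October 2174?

20

September 2174: 30 − 22 = 8 days remain.
October 1–12, 2174: 12 days.
Total: 8 + 12 = 20 days.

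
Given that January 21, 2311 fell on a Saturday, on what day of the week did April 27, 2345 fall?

Friday

Day-of-year of January 21, 2311: 21.
Day-of-year of April 27, 2345: 117.
2311 has 365 days, so 365 − 21 = 344 days remain in 2311.
Full years 2312–2344: 24 common + 9 leap = 24×365 + 9×366 = 12054 days.
Total: 344 + 12054 + 117 = 12515 days.
12515 mod 7 = 6, so 6 days after Saturday is Friday.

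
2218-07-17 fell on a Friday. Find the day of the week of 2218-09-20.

Sunday

July 2218: 31 − 17 = 14 days remain.
Then August (31): 31 days.
September 1–20, 2218: 20 days.
Total: 14 + 31 + 20 = 65 days.
65 mod 7 = 2, so 2 days after Friday is Sunday.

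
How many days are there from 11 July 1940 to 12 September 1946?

2254

July 11, 1940 → July 11, 1941: 365 days.
July 11, 1941 → July 11, 1942: 365 days.
July 11, 1942 → July 11, 1943: 365 days.
July 11, 1943 → July 11, 1944: 366 days (1944 is a leap year).
July 11, 1944 → July 11, 1945: 365 days.
July 11, 1945 → July 11, 1946: 365 days.
July 1946: 31 − 11 = 20 days remain.
Then August (31): 31 days.
September 1–12, 1946: 12 days.
Residual: 63 days.
Total: 2254 days.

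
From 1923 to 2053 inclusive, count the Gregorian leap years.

33

Years divisible by 4: 1924, 1928, …, 2052 — 33 in all.
2000 is divisible by 400, so still leap.
No century exceptions apply. Count: 33.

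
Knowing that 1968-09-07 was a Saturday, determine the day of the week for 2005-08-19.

From September 7, 1968 to September 7, 2004: 36 years, of which 9 contain a Feb 29 — 27×365 + 9×366 = 13149 days.
(2000 is a leap year (divisible by 400).)
September 2004: 30 − 7 = 23 days remain.
Then 10 full months totalling 304 days.
August 1–19, 2005: 19 days.
Residual: 346 days.
Total: 13495 days.
13495 mod 7 = 6, so 6 days after Saturday is Friday.

Friday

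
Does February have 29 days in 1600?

Yes

1600 is a leap year (divisible by 400).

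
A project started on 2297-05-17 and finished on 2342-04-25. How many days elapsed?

Day-of-year of May 17, 2297: 137.
Day-of-year of April 25, 2342: 115.
2297 has 365 days, so 365 − 137 = 228 days remain in 2297.
Full years 2298–2341: 34 common + 10 leap = 34×365 + 10×366 = 16070 days.
Total: 228 + 16070 + 115 = 16413 days.

16413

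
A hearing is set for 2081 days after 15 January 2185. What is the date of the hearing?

27 September 2190

Count 2081 days after January 15, 2185:
January 15, 2185 → January 15, 2186: 365 days.
January 15, 2186 → January 15, 2187: 365 days.
January 15, 2187 → January 15, 2188: 365 days.
January 15, 2188 → January 15, 2189: 366 days (2188 is a leap year).
January 15, 2189 → January 15, 2190: 365 days.
January 2190: 31 − 15 = 16 days remain.
Then February 2190 (28), March (31), April (30), May (31), June (30), July (31), August (31): 28 + 31 + 30 + 31 + 30 + 31 + 31 = 212 days.
September 1–27, 2190: 27 days.
Residual: 255 days.
Total: 2081 days.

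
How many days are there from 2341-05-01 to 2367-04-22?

9487

From May 1, 2341 to May 1, 2366: 25 years, of which 6 contain a Feb 29 — 19×365 + 6×366 = 9131 days.
May 2366: 31 − 1 = 30 days remain.
Then 10 full months totalling 304 days.
April 1–22, 2367: 22 days.
Residual: 356 days.
Total: 9487 days.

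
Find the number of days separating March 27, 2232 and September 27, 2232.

March 2232: 31 − 27 = 4 days remain.
Then April (30), May (31), June (30), July (31), August (31): 30 + 31 + 30 + 31 + 31 = 153 days.
September 1–27, 2232: 27 days.
Total: 4 + 153 + 27 = 184 days.

184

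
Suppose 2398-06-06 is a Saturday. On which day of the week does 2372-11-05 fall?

Sunday

Count forward from the earlier date (November 5, 2372) to the later (June 6, 2398):
From November 5, 2372 to November 5, 2397: 25 years, of which 6 contain a Feb 29 — 19×365 + 6×366 = 9131 days.
November 2397: 30 − 5 = 25 days remain.
Then December (31), January (31), February 2398 (28), March (31), April (30), May (31): 31 + 31 + 28 + 31 + 30 + 31 = 182 days.
June 1–6, 2398: 6 days.
Residual: 213 days.
Total: 9344 days.
9344 mod 7 = 6, so 6 days before Saturday is Sunday.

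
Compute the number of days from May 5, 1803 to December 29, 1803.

May 1803: 31 − 5 = 26 days remain.
Then June (30), July (31), August (31), September (30), October (31), November (30): 30 + 31 + 31 + 30 + 31 + 30 = 183 days.
December 1–29, 1803: 29 days.
Total: 26 + 183 + 29 = 238 days.

238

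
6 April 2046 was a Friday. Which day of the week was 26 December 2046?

April 2046: 30 − 6 = 24 days remain.
Then May (31), June (30), July (31), August (31), September (30), October (31), November (30): 31 + 30 + 31 + 31 + 30 + 31 + 30 = 214 days.
December 1–26, 2046: 26 days.
Total: 24 + 214 + 26 = 264 days.
264 mod 7 = 5, so 5 days after Friday is Wednesday.

Wednesday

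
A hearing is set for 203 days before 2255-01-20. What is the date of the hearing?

2254-07-01

Count 203 days before January 20, 2255:
July 2254: 31 − 1 = 30 days remain.
Then August (31), September (30), October (31), November (30), December (31): 31 + 30 + 31 + 30 + 31 = 153 days.
January 1–20, 2255: 20 days.
Total: 30 + 153 + 20 = 203 days.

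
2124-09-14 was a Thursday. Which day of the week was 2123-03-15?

Count forward from the earlier date (March 15, 2123) to the later (September 14, 2124):
Day-of-year of March 15, 2123: 74.
Day-of-year of September 14, 2124: 258.
2123 has 365 days, so 365 − 74 = 291 days remain in 2123.
Total: 291 + 258 = 549 days.
549 mod 7 = 3, so 3 days before Thursday is Monday.

Monday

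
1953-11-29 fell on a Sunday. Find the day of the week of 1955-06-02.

Day-of-year of November 29, 1953: 333.
Day-of-year of June 2, 1955: 153.
1953 has 365 days, so 365 − 333 = 32 days remain in 1953.
Full years: 1954: 365. Sum = 365.
Total: 32 + 365 + 153 = 550 days.
550 mod 7 = 4, so 4 days after Sunday is Thursday.

Thursday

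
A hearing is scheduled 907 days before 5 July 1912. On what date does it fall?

10 January 1910

Count 907 days before July 5, 1912:
Day-of-year of January 10, 1910: 10.
Day-of-year of July 5, 1912: 187.
1910 has 365 days, so 365 − 10 = 355 days remain in 1910.
Full years: 1911: 365. Sum = 365.
Total: 355 + 365 + 187 = 907 days.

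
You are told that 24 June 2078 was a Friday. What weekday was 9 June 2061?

Count forward from the earlier date (June 9, 2061) to the later (June 24, 2078):
From June 9, 2061 to June 9, 2078: 17 years, of which 4 contain a Feb 29 — 13×365 + 4×366 = 6209 days.
Within June 2078: 24 − 9 = 15 days.
Total: 6224 days.
6224 mod 7 = 1, so 1 day before Friday is Thursday.

Thursday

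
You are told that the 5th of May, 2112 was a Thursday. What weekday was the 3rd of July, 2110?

Count forward from the earlier date (July 3, 2110) to the later (May 5, 2112):
July 3, 2110 → July 3, 2111: 365 days.
July 2111: 31 − 3 = 28 days remain.
Then 9 full months totalling 274 days.
May 1–5, 2112: 5 days.
Residual: 307 days.
Total: 672 days.
672 is a multiple of 7, so the 3rd of July, 2110 falls on the same weekday: Thursday.

Thursday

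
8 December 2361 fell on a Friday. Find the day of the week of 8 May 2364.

December 8, 2361 → December 8, 2362: 365 days.
December 8, 2362 → December 8, 2363: 365 days.
December 2363: 31 − 8 = 23 days remain.
Then January (31), February 2364 (29), March (31), April (30): 31 + 29 + 31 + 30 = 121 days.
May 1–8, 2364: 8 days.
Residual: 152 days.
Total: 882 days.
882 is a multiple of 7, so 8 May 2364 falls on the same weekday: Friday.

Friday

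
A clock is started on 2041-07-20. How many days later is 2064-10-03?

8476

From July 20, 2041 to July 20, 2064: 23 years, of which 6 contain a Feb 29 — 17×365 + 6×366 = 8401 days.
July 2064: 31 − 20 = 11 days remain.
Then August (31), September (30): 31 + 30 = 61 days.
October 1–3, 2064: 3 days.
Residual: 75 days.
Total: 8476 days.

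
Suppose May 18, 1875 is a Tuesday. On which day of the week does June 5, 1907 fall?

Wednesday

From May 18, 1875 to May 18, 1907: 32 years, of which 7 contain a Feb 29 — 25×365 + 7×366 = 11687 days.
(1900 is not a leap year (divisible by 100 but not 400).)
May 1907: 31 − 18 = 13 days remain.
June 1–5, 1907: 5 days.
Residual: 18 days.
Total: 11705 days.
11705 mod 7 = 1, so 1 day after Tuesday is Wednesday.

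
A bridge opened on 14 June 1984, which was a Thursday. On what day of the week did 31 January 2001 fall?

Wednesday

Day-of-year of June 14, 1984: 166.
Day-of-year of January 31, 2001: 31.
1984 has 366 days, so 366 − 166 = 200 days remain in 1984.
Full years 1985–2000: 12 common + 4 leap = 12×365 + 4×366 = 5844 days.
Total: 200 + 5844 + 31 = 6075 days.
6075 mod 7 = 6, so 6 days after Thursday is Wednesday.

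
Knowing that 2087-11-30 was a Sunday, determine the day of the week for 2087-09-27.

Saturday

Count forward from the earlier date (September 27, 2087) to the later (November 30, 2087):
September 2087: 30 − 27 = 3 days remain.
Then October (31): 31 days.
November 1–30, 2087: 30 days.
Total: 3 + 31 + 30 = 64 days.
64 mod 7 = 1, so 1 day before Sunday is Saturday.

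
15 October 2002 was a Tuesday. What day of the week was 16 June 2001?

Saturday

Count forward from the earlier date (June 16, 2001) to the later (October 15, 2002):
June 2001: 30 − 16 = 14 days remain.
Then 15 full months totalling 457 days.
October 1–15, 2002: 15 days.
Total: 14 + 457 + 15 = 486 days.
486 mod 7 = 3, so 3 days before Tuesday is Saturday.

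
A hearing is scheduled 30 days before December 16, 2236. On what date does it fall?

November 16, 2236

Count 30 days before December 16, 2236:
November 2236: 30 − 16 = 14 days remain.
December 1–16, 2236: 16 days.
Total: 14 + 16 = 30 days.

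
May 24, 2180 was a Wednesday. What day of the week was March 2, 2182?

Saturday

Day-of-year of May 24, 2180: 145.
Day-of-year of March 2, 2182: 61.
2180 has 366 days, so 366 − 145 = 221 days remain in 2180.
Full years: 2181: 365. Sum = 365.
Total: 221 + 365 + 61 = 647 days.
647 mod 7 = 3, so 3 days after Wednesday is Saturday.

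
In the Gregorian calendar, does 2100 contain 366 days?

2100 is not a leap year (divisible by 100 but not 400).

No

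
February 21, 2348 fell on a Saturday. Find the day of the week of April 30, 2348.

February 2348: 29 − 21 = 8 days remain (2348 is a leap year, so February has 29 days).
Then March (31): 31 days.
April 1–30, 2348: 30 days.
Total: 8 + 31 + 30 = 69 days.
69 mod 7 = 6, so 6 days after Saturday is Friday.

Friday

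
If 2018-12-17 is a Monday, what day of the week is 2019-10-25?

Friday

December 2018: 31 − 17 = 14 days remain.
Then 9 full months totalling 273 days.
October 1–25, 2019: 25 days.
Total: 14 + 273 + 25 = 312 days.
312 mod 7 = 4, so 4 days after Monday is Friday.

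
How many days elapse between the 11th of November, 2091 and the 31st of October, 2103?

4371

Day-of-year of November 11, 2091: 315.
Day-of-year of October 31, 2103: 304.
2091 has 365 days, so 365 − 315 = 50 days remain in 2091.
Full years 2092–2102: 9 common + 2 leap = 9×365 + 2×366 = 4017 days.
Total: 50 + 4017 + 304 = 4371 days.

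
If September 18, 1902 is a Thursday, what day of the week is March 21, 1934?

Wednesday

From September 18, 1902 to September 18, 1933: 31 years, of which 8 contain a Feb 29 — 23×365 + 8×366 = 11323 days.
September 1933: 30 − 18 = 12 days remain.
Then October (31), November (30), December (31), January (31), February 1934 (28): 31 + 30 + 31 + 31 + 28 = 151 days.
March 1–21, 1934: 21 days.
Residual: 184 days.
Total: 11507 days.
11507 mod 7 = 6, so 6 days after Thursday is Wednesday.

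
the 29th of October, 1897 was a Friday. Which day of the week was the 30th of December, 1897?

Thursday

October 1897: 31 − 29 = 2 days remain.
Then November (30): 30 days.
December 1–30, 1897: 30 days.
Total: 2 + 30 + 30 = 62 days.
62 mod 7 = 6, so 6 days after Friday is Thursday.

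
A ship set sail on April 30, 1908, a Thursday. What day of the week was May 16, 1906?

Wednesday

Count forward from the earlier date (May 16, 1906) to the later (April 30, 1908):
Day-of-year of May 16, 1906: 136.
Day-of-year of April 30, 1908: 121.
1906 has 365 days, so 365 − 136 = 229 days remain in 1906.
Full years: 1907: 365. Sum = 365.
Total: 229 + 365 + 121 = 715 days.
715 mod 7 = 1, so 1 day before Thursday is Wednesday.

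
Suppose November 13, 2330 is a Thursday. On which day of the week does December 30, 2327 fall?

Count forward from the earlier date (December 30, 2327) to the later (November 13, 2330):
Day-of-year of December 30, 2327: 364.
Day-of-year of November 13, 2330: 317.
2327 has 365 days, so 365 − 364 = 1 days remain in 2327.
Full years: 2328: 366; 2329: 365. Sum = 731.
Total: 1 + 731 + 317 = 1049 days.
1049 mod 7 = 6, so 6 days before Thursday is Friday.

Friday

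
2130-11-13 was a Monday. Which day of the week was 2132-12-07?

Sunday

Day-of-year of November 13, 2130: 317.
Day-of-year of December 7, 2132: 342.
2130 has 365 days, so 365 − 317 = 48 days remain in 2130.
Full years: 2131: 365. Sum = 365.
Total: 48 + 365 + 342 = 755 days.
755 mod 7 = 6, so 6 days after Monday is Sunday.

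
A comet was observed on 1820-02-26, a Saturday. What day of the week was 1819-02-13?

Count forward from the earlier date (February 13, 1819) to the later (February 26, 1820):
February 13, 1819 → February 13, 1820: 365 days.
Within February 1820: 26 − 13 = 13 days.
Total: 378 days.
378 is a multiple of 7, so 1819-02-13 falls on the same weekday: Saturday.

Saturday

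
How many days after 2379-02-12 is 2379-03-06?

22

February 2379: 28 − 12 = 16 days remain (2379 is not a leap year, so February has 28 days).
March 1–6, 2379: 6 days.
Total: 16 + 6 = 22 days.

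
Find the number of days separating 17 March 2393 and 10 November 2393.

238

March 2393: 31 − 17 = 14 days remain.
Then April (30), May (31), June (30), July (31), August (31), September (30), October (31): 30 + 31 + 30 + 31 + 31 + 30 + 31 = 214 days.
November 1–10, 2393: 10 days.
Total: 14 + 214 + 10 = 238 days.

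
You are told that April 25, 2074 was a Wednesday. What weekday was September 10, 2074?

April 2074: 30 − 25 = 5 days remain.
Then May (31), June (30), July (31), August (31): 31 + 30 + 31 + 31 = 123 days.
September 1–10, 2074: 10 days.
Total: 5 + 123 + 10 = 138 days.
138 mod 7 = 5, so 5 days after Wednesday is Monday.

Monday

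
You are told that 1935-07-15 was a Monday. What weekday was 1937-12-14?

Day-of-year of July 15, 1935: 196.
Day-of-year of December 14, 1937: 348.
1935 has 365 days, so 365 − 196 = 169 days remain in 1935.
Full years: 1936: 366. Sum = 366.
Total: 169 + 366 + 348 = 883 days.
883 mod 7 = 1, so 1 day after Monday is Tuesday.

Tuesday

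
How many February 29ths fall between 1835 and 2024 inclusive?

47

Years divisible by 4: 1836, 1840, …, 2024 — 48 in all.
Of these, 1900 is divisible by 100 but not 400, so not leap.
2000 is divisible by 400, so still leap.
Leap years: 48 − 1 = 47.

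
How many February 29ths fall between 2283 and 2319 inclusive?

Years divisible by 4 in [2283, 2319]: 2284, 2288, 2292, 2296, 2300, 2304, 2308, 2312, 2316.
Of these, 2300 is divisible by 100 but not 400, so not leap.
Leap years: 9 − 1 = 8.

8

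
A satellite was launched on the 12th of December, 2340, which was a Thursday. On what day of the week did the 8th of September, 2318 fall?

Sunday

Count forward from the earlier date (September 8, 2318) to the later (December 12, 2340):
From September 8, 2318 to September 8, 2340: 22 years, of which 6 contain a Feb 29 — 16×365 + 6×366 = 8036 days.
September 2340: 30 − 8 = 22 days remain.
Then October (31), November (30): 31 + 30 = 61 days.
December 1–12, 2340: 12 days.
Residual: 95 days.
Total: 8131 days.
8131 mod 7 = 4, so 4 days before Thursday is Sunday.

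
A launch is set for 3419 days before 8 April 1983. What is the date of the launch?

27 November 1973

Count 3419 days before April 8, 1983:
From November 27, 1973 to November 27, 1982: 9 years, of which 2 contain a Feb 29 — 7×365 + 2×366 = 3287 days.
November 1982: 30 − 27 = 3 days remain.
Then December (31), January (31), February 1983 (28), March (31): 31 + 31 + 28 + 31 = 121 days.
April 1–8, 1983: 8 days.
Residual: 132 days.
Total: 3419 days.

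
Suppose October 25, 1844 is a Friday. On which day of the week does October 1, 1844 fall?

Tuesday

Count forward from the earlier date (October 1, 1844) to the later (October 25, 1844):
Within October 1844: 25 − 1 = 24 days.
24 mod 7 = 3, so 3 days before Friday is Tuesday.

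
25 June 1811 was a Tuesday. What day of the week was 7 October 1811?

June 1811: 30 − 25 = 5 days remain.
Then July (31), August (31), September (30): 31 + 31 + 30 = 92 days.
October 1–7, 1811: 7 days.
Total: 5 + 92 + 7 = 104 days.
104 mod 7 = 6, so 6 days after Tuesday is Monday.

Monday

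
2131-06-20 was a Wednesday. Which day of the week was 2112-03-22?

Count forward from the earlier date (March 22, 2112) to the later (June 20, 2131):
Day-of-year of March 22, 2112: 82.
Day-of-year of June 20, 2131: 171.
2112 has 366 days, so 366 − 82 = 284 days remain in 2112.
Full years 2113–2130: 14 common + 4 leap = 14×365 + 4×366 = 6574 days.
Total: 284 + 6574 + 171 = 7029 days.
7029 mod 7 = 1, so 1 day before Wednesday is Tuesday.

Tuesday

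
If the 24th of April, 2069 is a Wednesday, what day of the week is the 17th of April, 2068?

Tuesday

Count forward from the earlier date (April 17, 2068) to the later (April 24, 2069):
Day-of-year of April 17, 2068: 108.
Day-of-year of April 24, 2069: 114.
2068 has 366 days, so 366 − 108 = 258 days remain in 2068.
Total: 258 + 114 = 372 days.
372 mod 7 = 1, so 1 day before Wednesday is Tuesday.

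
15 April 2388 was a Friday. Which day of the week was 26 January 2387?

Count forward from the earlier date (January 26, 2387) to the later (April 15, 2388):
January 26, 2387 → January 26, 2388: 365 days.
January 2388: 31 − 26 = 5 days remain.
Then February 2388 (29), March (31): 29 + 31 = 60 days.
April 1–15, 2388: 15 days.
Residual: 80 days.
Total: 445 days.
445 mod 7 = 4, so 4 days before Friday is Monday.

Monday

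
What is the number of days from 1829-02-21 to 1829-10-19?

February 1829: 28 − 21 = 7 days remain (1829 is not a leap year, so February has 28 days).
Then March (31), April (30), May (31), June (30), July (31), August (31), September (30): 31 + 30 + 31 + 30 + 31 + 31 + 30 = 214 days.
October 1–19, 1829: 19 days.
Total: 7 + 214 + 19 = 240 days.

240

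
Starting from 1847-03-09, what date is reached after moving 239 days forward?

1847-11-03

Count 239 days after March 9, 1847:
March 1847: 31 − 9 = 22 days remain.
Then April (30), May (31), June (30), July (31), August (31), September (30), October (31): 30 + 31 + 30 + 31 + 31 + 30 + 31 = 214 days.
November 1–3, 1847: 3 days.
Total: 22 + 214 + 3 = 239 days.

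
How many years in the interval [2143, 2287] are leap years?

Years divisible by 4: 2144, 2148, …, 2284 — 36 in all.
Of these, 2200 is divisible by 100 but not 400, so not leap.
Leap years: 36 − 1 = 35.

35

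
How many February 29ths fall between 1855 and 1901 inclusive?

Years divisible by 4 in [1855, 1901]: 1856, 1860, 1864, 1868, 1872, 1876, 1880, 1884, 1888, 1892, 1896, 1900.
Of these, 1900 is divisible by 100 but not 400, so not leap.
Leap years: 12 − 1 = 11.

11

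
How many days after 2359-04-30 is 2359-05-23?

April 2359: 30 − 30 = 0 days remain.
May 1–23, 2359: 23 days.
Total: 0 + 23 = 23 days.

23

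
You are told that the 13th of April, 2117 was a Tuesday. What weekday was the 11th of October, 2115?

Friday

Count forward from the earlier date (October 11, 2115) to the later (April 13, 2117):
October 11, 2115 → October 11, 2116: 366 days (2116 is a leap year).
October 2116: 31 − 11 = 20 days remain.
Then November (30), December (31), January (31), February 2117 (28), March (31): 30 + 31 + 31 + 28 + 31 = 151 days.
April 1–13, 2117: 13 days.
Residual: 184 days.
Total: 550 days.
550 mod 7 = 4, so 4 days before Tuesday is Friday.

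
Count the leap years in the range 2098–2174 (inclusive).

Years divisible by 4: 2100, 2104, …, 2172 — 19 in all.
Of these, 2100 is divisible by 100 but not 400, so not leap.
Leap years: 19 − 1 = 18.

18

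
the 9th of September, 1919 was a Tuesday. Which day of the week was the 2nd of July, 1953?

Thursday

Day-of-year of September 9, 1919: 252.
Day-of-year of July 2, 1953: 183.
1919 has 365 days, so 365 − 252 = 113 days remain in 1919.
Full years 1920–1952: 24 common + 9 leap = 24×365 + 9×366 = 12054 days.
Total: 113 + 12054 + 183 = 12350 days.
12350 mod 7 = 2, so 2 days after Tuesday is Thursday.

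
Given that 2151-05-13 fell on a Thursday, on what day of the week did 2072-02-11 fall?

Count forward from the earlier date (February 11, 2072) to the later (May 13, 2151):
Day-of-year of February 11, 2072: 42.
Day-of-year of May 13, 2151: 133.
2072 has 366 days, so 366 − 42 = 324 days remain in 2072.
Full years 2073–2150: 60 common + 18 leap = 60×365 + 18×366 = 28488 days.
Total: 324 + 28488 + 133 = 28945 days.
28945 is a multiple of 7, so 2072-02-11 falls on the same weekday: Thursday.

Thursday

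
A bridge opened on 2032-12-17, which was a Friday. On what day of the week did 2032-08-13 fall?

Friday

Count forward from the earlier date (August 13, 2032) to the later (December 17, 2032):
August 2032: 31 − 13 = 18 days remain.
Then September (30), October (31), November (30): 30 + 31 + 30 = 91 days.
December 1–17, 2032: 17 days.
Total: 18 + 91 + 17 = 126 days.
126 is a multiple of 7, so 2032-08-13 falls on the same weekday: Friday.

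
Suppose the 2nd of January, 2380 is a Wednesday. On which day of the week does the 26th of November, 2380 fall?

January 2380: 31 − 2 = 29 days remain.
Then 9 full months totalling 274 days.
November 1–26, 2380: 26 days.
Total: 29 + 274 + 26 = 329 days.
329 is a multiple of 7, so the 26th of November, 2380 falls on the same weekday: Wednesday.

Wednesday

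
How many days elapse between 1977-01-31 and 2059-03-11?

Day-of-year of January 31, 1977: 31.
Day-of-year of March 11, 2059: 70.
1977 has 365 days, so 365 − 31 = 334 days remain in 1977.
Full years 1978–2058: 61 common + 20 leap = 61×365 + 20×366 = 29585 days.
Total: 334 + 29585 + 70 = 29989 days.

29989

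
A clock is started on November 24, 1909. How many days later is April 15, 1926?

Day-of-year of November 24, 1909: 328.
Day-of-year of April 15, 1926: 105.
1909 has 365 days, so 365 − 328 = 37 days remain in 1909.
Full years 1910–1925: 12 common + 4 leap = 12×365 + 4×366 = 5844 days.
Total: 37 + 5844 + 105 = 5986 days.

5986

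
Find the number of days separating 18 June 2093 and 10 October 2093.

114

June 2093: 30 − 18 = 12 days remain.
Then July (31), August (31), September (30): 31 + 31 + 30 = 92 days.
October 1–10, 2093: 10 days.
Total: 12 + 92 + 10 = 114 days.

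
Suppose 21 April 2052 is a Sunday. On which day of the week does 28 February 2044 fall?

Sunday

Count forward from the earlier date (February 28, 2044) to the later (April 21, 2052):
From February 28, 2044 to February 28, 2052: 8 years, of which 2 contain a Feb 29 — 6×365 + 2×366 = 2922 days.
February 2052: 29 − 28 = 1 day remains (2052 is a leap year, so February has 29 days).
Then March (31): 31 days.
April 1–21, 2052: 21 days.
Residual: 53 days.
Total: 2975 days.
2975 is a multiple of 7, so 28 February 2044 falls on the same weekday: Sunday.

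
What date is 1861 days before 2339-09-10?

2334-08-06

Count 1861 days before September 10, 2339:
Day-of-year of August 6, 2334: 218.
Day-of-year of September 10, 2339: 253.
2334 has 365 days, so 365 − 218 = 147 days remain in 2334.
Full years: 2335: 365; 2336: 366; 2337: 365; 2338: 365. Sum = 1461.
Total: 147 + 1461 + 253 = 1861 days.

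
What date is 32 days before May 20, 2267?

April 18, 2267

Count 32 days before May 20, 2267:
April 2267: 30 − 18 = 12 days remain.
May 1–20, 2267: 20 days.
Total: 12 + 20 = 32 days.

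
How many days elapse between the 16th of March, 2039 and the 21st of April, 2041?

March 16, 2039 → March 16, 2040: 366 days (2040 is a leap year).
March 16, 2040 → March 16, 2041: 365 days.
March 2041: 31 − 16 = 15 days remain.
April 1–21, 2041: 21 days.
Residual: 36 days.
Total: 767 days.

767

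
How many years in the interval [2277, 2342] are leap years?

Years divisible by 4: 2280, 2284, …, 2340 — 16 in all.
Of these, 2300 is divisible by 100 but not 400, so not leap.
Leap years: 16 − 1 = 15.

15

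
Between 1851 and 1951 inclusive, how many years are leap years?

24

Years divisible by 4: 1852, 1856, …, 1948 — 25 in all.
Of these, 1900 is divisible by 100 but not 400, so not leap.
Leap years: 25 − 1 = 24.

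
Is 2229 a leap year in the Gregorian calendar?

2229 is not a leap year.

No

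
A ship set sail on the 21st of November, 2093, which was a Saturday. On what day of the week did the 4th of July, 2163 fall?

Monday

Day-of-year of November 21, 2093: 325.
Day-of-year of July 4, 2163: 185.
2093 has 365 days, so 365 − 325 = 40 days remain in 2093.
Full years 2094–2162: 53 common + 16 leap = 53×365 + 16×366 = 25201 days.
Total: 40 + 25201 + 185 = 25426 days.
25426 mod 7 = 2, so 2 days after Saturday is Monday.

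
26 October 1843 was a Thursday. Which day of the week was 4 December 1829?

Count forward from the earlier date (December 4, 1829) to the later (October 26, 1843):
From December 4, 1829 to December 4, 1842: 13 years, of which 3 contain a Feb 29 — 10×365 + 3×366 = 4748 days.
December 1842: 31 − 4 = 27 days remain.
Then 9 full months totalling 273 days.
October 1–26, 1843: 26 days.
Residual: 326 days.
Total: 5074 days.
5074 mod 7 = 6, so 6 days before Thursday is Friday.

Friday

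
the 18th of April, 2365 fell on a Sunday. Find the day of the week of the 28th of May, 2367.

Sunday

Day-of-year of April 18, 2365: 108.
Day-of-year of May 28, 2367: 148.
2365 has 365 days, so 365 − 108 = 257 days remain in 2365.
Full years: 2366: 365. Sum = 365.
Total: 257 + 365 + 148 = 770 days.
770 is a multiple of 7, so the 28th of May, 2367 falls on the same weekday: Sunday.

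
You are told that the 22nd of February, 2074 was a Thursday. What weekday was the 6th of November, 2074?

Tuesday

February 2074: 28 − 22 = 6 days remain (2074 is not a leap year, so February has 28 days).
Then March (31), April (30), May (31), June (30), July (31), August (31), September (30), October (31): 31 + 30 + 31 + 30 + 31 + 31 + 30 + 31 = 245 days.
November 1–6, 2074: 6 days.
Total: 6 + 245 + 6 = 257 days.
257 mod 7 = 5, so 5 days after Thursday is Tuesday.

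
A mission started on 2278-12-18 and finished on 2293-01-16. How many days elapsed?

5143

From December 18, 2278 to December 18, 2292: 14 years, of which 4 contain a Feb 29 — 10×365 + 4×366 = 5114 days.
December 2292: 31 − 18 = 13 days remain.
January 1–16, 2293: 16 days.
Residual: 29 days.
Total: 5143 days.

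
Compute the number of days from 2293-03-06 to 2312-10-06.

From March 6, 2293 to March 6, 2312: 19 years, of which 4 contain a Feb 29 — 15×365 + 4×366 = 6939 days.
(2300 is not a leap year (divisible by 100 but not 400).)
March 2312: 31 − 6 = 25 days remain.
Then April (30), May (31), June (30), July (31), August (31), September (30): 30 + 31 + 30 + 31 + 31 + 30 = 183 days.
October 1–6, 2312: 6 days.
Residual: 214 days.
Total: 7153 days.

7153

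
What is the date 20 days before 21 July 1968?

1 July 1968

Count 20 days before July 21, 1968:
Within July 1968: 21 − 1 = 20 days.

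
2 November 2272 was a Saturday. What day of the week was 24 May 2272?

Count forward from the earlier date (May 24, 2272) to the later (November 2, 2272):
May 2272: 31 − 24 = 7 days remain.
Then June (30), July (31), August (31), September (30), October (31): 30 + 31 + 31 + 30 + 31 = 153 days.
November 1–2, 2272: 2 days.
Total: 7 + 153 + 2 = 162 days.
162 mod 7 = 1, so 1 day before Saturday is Friday.

Friday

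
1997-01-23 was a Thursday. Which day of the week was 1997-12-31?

Wednesday

January 1997: 31 − 23 = 8 days remain.
Then 10 full months totalling 303 days.
December 1–31, 1997: 31 days.
Total: 8 + 303 + 31 = 342 days.
342 mod 7 = 6, so 6 days after Thursday is Wednesday.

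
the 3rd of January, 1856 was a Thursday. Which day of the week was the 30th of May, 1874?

From January 3, 1856 to January 3, 1874: 18 years, of which 5 contain a Feb 29 — 13×365 + 5×366 = 6575 days.
January 1874: 31 − 3 = 28 days remain.
Then February 1874 (28), March (31), April (30): 28 + 31 + 30 = 89 days.
May 1–30, 1874: 30 days.
Residual: 147 days.
Total: 6722 days.
6722 mod 7 = 2, so 2 days after Thursday is Saturday.

Saturday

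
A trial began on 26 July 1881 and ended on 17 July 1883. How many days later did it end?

Day-of-year of July 26, 1881: 207.
Day-of-year of July 17, 1883: 198.
1881 has 365 days, so 365 − 207 = 158 days remain in 1881.
Full years: 1882: 365. Sum = 365.
Total: 158 + 365 + 198 = 721 days.

721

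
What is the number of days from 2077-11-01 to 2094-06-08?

6063

From November 1, 2077 to November 1, 2093: 16 years, of which 4 contain a Feb 29 — 12×365 + 4×366 = 5844 days.
November 2093: 30 − 1 = 29 days remain.
Then December (31), January (31), February 2094 (28), March (31), April (30), May (31): 31 + 31 + 28 + 31 + 30 + 31 = 182 days.
June 1–8, 2094: 8 days.
Residual: 219 days.
Total: 6063 days.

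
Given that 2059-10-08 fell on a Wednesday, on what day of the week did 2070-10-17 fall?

From October 8, 2059 to October 8, 2070: 11 years, of which 3 contain a Feb 29 — 8×365 + 3×366 = 4018 days.
Within October 2070: 17 − 8 = 9 days.
Total: 4027 days.
4027 mod 7 = 2, so 2 days after Wednesday is Friday.

Friday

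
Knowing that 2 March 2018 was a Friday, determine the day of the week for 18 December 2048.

Friday

From March 2, 2018 to March 2, 2048: 30 years, of which 8 contain a Feb 29 — 22×365 + 8×366 = 10958 days.
March 2048: 31 − 2 = 29 days remain.
Then April (30), May (31), June (30), July (31), August (31), September (30), October (31), November (30): 30 + 31 + 30 + 31 + 31 + 30 + 31 + 30 = 244 days.
December 1–18, 2048: 18 days.
Residual: 291 days.
Total: 11249 days.
11249 is a multiple of 7, so 18 December 2048 falls on the same weekday: Friday.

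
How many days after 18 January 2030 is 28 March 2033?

1165

January 18, 2030 → January 18, 2031: 365 days.
January 18, 2031 → January 18, 2032: 365 days.
January 18, 2032 → January 18, 2033: 366 days (2032 is a leap year).
January 2033: 31 − 18 = 13 days remain.
Then February 2033 (28): 28 days.
March 1–28, 2033: 28 days.
Residual: 69 days.
Total: 1165 days.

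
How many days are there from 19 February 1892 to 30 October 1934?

Day-of-year of February 19, 1892: 50.
Day-of-year of October 30, 1934: 303.
1892 has 366 days, so 366 − 50 = 316 days remain in 1892.
Full years 1893–1933: 32 common + 9 leap = 32×365 + 9×366 = 14974 days.
Total: 316 + 14974 + 303 = 15593 days.

15593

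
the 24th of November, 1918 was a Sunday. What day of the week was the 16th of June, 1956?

From November 24, 1918 to November 24, 1955: 37 years, of which 9 contain a Feb 29 — 28×365 + 9×366 = 13514 days.
November 1955: 30 − 24 = 6 days remain.
Then December (31), January (31), February 1956 (29), March (31), April (30), May (31): 31 + 31 + 29 + 31 + 30 + 31 = 183 days.
June 1–16, 1956: 16 days.
Residual: 205 days.
Total: 13719 days.
13719 mod 7 = 6, so 6 days after Sunday is Saturday.

Saturday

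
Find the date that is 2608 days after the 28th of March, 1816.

the 19th of May, 1823

Count 2608 days after March 28, 1816:
Day-of-year of March 28, 1816: 88.
Day-of-year of May 19, 1823: 139.
1816 has 366 days, so 366 − 88 = 278 days remain in 1816.
Full years: 1817: 365; 1818: 365; 1819: 365; 1820: 366; 1821: 365; 1822: 365. Sum = 2191.
Total: 278 + 2191 + 139 = 2608 days.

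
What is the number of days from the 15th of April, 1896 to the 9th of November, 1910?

Day-of-year of April 15, 1896: 106.
Day-of-year of November 9, 1910: 313.
1896 has 366 days, so 366 − 106 = 260 days remain in 1896.
Full years 1897–1909: 11 common + 2 leap = 11×365 + 2×366 = 4747 days.
Total: 260 + 4747 + 313 = 5320 days.

5320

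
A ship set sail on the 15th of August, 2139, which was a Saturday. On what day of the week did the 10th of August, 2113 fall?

Count forward from the earlier date (August 10, 2113) to the later (August 15, 2139):
From August 10, 2113 to August 10, 2139: 26 years, of which 6 contain a Feb 29 — 20×365 + 6×366 = 9496 days.
Within August 2139: 15 − 10 = 5 days.
Total: 9501 days.
9501 mod 7 = 2, so 2 days before Saturday is Thursday.

Thursday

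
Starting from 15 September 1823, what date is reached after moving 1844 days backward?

28 August 1818

Count 1844 days before September 15, 1823:
Day-of-year of August 28, 1818: 240.
Day-of-year of September 15, 1823: 258.
1818 has 365 days, so 365 − 240 = 125 days remain in 1818.
Full years: 1819: 365; 1820: 366; 1821: 365; 1822: 365. Sum = 1461.
Total: 125 + 1461 + 258 = 1844 days.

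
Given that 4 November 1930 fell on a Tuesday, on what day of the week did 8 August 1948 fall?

From November 4, 1930 to November 4, 1947: 17 years, of which 4 contain a Feb 29 — 13×365 + 4×366 = 6209 days.
November 1947: 30 − 4 = 26 days remain.
Then December (31), January (31), February 1948 (29), March (31), April (30), May (31), June (30), July (31): 31 + 31 + 29 + 31 + 30 + 31 + 30 + 31 = 244 days.
August 1–8, 1948: 8 days.
Residual: 278 days.
Total: 6487 days.
6487 mod 7 = 5, so 5 days after Tuesday is Sunday.

Sunday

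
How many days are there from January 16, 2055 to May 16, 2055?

January 2055: 31 − 16 = 15 days remain.
Then February 2055 (28), March (31), April (30): 28 + 31 + 30 = 89 days.
May 1–16, 2055: 16 days.
Total: 15 + 89 + 16 = 120 days.

120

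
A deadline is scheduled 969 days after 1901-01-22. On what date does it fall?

1903-09-18

Count 969 days after January 22, 1901:
Day-of-year of January 22, 1901: 22.
Day-of-year of September 18, 1903: 261.
1901 has 365 days, so 365 − 22 = 343 days remain in 1901.
Full years: 1902: 365. Sum = 365.
Total: 343 + 365 + 261 = 969 days.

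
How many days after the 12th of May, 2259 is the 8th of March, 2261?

666

May 12, 2259 → May 12, 2260: 366 days (2260 is a leap year).
May 2260: 31 − 12 = 19 days remain.
Then 9 full months totalling 273 days.
March 1–8, 2261: 8 days.
Residual: 300 days.
Total: 666 days.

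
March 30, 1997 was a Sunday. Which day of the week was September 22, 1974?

Count forward from the earlier date (September 22, 1974) to the later (March 30, 1997):
From September 22, 1974 to September 22, 1996: 22 years, of which 6 contain a Feb 29 — 16×365 + 6×366 = 8036 days.
September 1996: 30 − 22 = 8 days remain.
Then October (31), November (30), December (31), January (31), February 1997 (28): 31 + 30 + 31 + 31 + 28 = 151 days.
March 1–30, 1997: 30 days.
Residual: 189 days.
Total: 8225 days.
8225 is a multiple of 7, so September 22, 1974 falls on the same weekday: Sunday.

Sunday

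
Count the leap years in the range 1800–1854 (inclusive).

13

Years divisible by 4: 1800, 1804, …, 1852 — 14 in all.
Of these, 1800 is divisible by 100 but not 400, so not leap.
Leap years: 14 − 1 = 13.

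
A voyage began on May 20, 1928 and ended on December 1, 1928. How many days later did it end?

195

May 1928: 31 − 20 = 11 days remain.
Then June (30), July (31), August (31), September (30), October (31), November (30): 30 + 31 + 31 + 30 + 31 + 30 = 183 days.
December 1, 1928: 1 day.
Total: 11 + 183 + 1 = 195 days.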